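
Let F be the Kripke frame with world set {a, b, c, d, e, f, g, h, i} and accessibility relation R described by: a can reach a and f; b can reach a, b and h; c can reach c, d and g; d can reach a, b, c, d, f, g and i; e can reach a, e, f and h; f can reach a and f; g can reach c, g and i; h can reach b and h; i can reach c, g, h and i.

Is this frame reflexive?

Yes

Reflexive: yes — every world is R-related to itself.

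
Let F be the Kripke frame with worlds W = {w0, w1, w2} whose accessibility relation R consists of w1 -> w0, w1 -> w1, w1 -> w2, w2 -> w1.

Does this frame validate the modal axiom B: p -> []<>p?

No

The schema B characterises exactly the symmetric frames.
Symmetric: no — w1 R w0 but not w0 R w1.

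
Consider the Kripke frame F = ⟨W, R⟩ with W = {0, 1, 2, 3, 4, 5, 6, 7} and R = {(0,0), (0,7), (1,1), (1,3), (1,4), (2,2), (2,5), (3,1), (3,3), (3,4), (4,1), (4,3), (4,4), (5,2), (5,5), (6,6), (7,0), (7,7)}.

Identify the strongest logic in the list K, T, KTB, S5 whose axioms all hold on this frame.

Reflexive (axiom T): yes — every world is R-related to itself.
Symmetric (axiom B): yes — every pair in R has its reverse in R.
Euclidean (axiom 5): yes — any two successors of a common world are R-related.
So F validates K, T, KTB, S5. The strongest is S5.

S5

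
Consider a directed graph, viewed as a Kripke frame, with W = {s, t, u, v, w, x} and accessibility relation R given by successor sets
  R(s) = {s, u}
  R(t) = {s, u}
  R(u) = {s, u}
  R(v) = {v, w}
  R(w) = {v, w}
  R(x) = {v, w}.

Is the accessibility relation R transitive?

Transitive: yes — every two-step R-path is closed by a direct edge.

Yes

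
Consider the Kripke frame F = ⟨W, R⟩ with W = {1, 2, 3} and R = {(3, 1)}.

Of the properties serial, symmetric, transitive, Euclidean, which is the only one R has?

Serial: no — 1 has no R-successor.
Symmetric: no — 3 R 1 but not 1 R 3.
Transitive: yes — every two-step R-path is closed by a direct edge.
Euclidean: no — 3 R 1 and 3 R 1, but not 1 R 1.
Only transitive holds.

transitive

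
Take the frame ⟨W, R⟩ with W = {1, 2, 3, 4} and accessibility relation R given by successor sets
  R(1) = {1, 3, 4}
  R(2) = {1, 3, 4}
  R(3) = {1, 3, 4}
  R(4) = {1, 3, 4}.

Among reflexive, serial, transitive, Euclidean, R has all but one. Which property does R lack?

Reflexive: no — 2 is not related to itself.
Serial: yes — every world has a successor (e.g. 1 R 1).
Transitive: yes — every two-step R-path is closed by a direct edge.
Euclidean: yes — any two successors of a common world are R-related.
Only reflexive fails.

reflexive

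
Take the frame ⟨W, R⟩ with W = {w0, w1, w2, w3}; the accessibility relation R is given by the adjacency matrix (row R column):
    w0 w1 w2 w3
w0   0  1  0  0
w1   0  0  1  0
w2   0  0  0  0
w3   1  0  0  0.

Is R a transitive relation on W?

Transitive: no — w0 R w1 and w1 R w2, but not w0 R w2.

No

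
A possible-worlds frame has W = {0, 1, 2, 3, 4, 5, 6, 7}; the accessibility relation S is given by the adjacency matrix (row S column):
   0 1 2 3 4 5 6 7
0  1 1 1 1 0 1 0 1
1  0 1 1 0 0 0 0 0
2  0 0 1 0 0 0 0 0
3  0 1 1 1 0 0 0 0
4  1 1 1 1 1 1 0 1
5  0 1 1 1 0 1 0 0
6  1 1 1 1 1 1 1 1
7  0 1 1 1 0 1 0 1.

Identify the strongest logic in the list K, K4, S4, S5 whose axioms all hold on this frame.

S4

Transitive (axiom 4): yes — every two-step S-path is closed by a direct edge.
Reflexive (axiom T): yes — every world is S-related to itself.
Euclidean (axiom 5): no — 0 S 1 and 0 S 3, but not 1 S 3.
So F validates K, K4, S4; S5 would additionally require S to be Euclidean. The strongest is S4.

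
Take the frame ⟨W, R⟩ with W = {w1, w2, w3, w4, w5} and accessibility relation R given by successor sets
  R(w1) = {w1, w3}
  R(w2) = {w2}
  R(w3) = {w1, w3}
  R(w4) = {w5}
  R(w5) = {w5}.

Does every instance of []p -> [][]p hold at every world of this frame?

Yes

The schema 4 characterises exactly the transitive frames.
Transitive: yes — every two-step R-path is closed by a direct edge.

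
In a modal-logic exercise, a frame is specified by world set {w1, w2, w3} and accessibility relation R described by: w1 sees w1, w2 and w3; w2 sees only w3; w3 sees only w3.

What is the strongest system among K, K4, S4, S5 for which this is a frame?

K4

Transitive (axiom 4): yes — every two-step R-path is closed by a direct edge.
Reflexive (axiom T): no — w2 is not related to itself.
Euclidean (axiom 5): no — w1 R w3 and w1 R w2, but not w3 R w2.
So F validates K, K4; S4 would additionally require R to be reflexive. The strongest is K4.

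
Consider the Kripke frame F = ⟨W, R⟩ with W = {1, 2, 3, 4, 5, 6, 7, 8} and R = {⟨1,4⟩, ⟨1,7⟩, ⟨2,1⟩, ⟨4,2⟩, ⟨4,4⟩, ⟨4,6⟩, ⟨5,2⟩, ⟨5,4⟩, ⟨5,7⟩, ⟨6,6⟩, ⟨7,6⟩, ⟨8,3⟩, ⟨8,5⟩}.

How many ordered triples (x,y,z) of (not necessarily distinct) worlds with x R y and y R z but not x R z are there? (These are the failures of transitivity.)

12

Enumerating: (1,4,2), (1,4,6), (1,7,6), (2,1,4), (2,1,7), (4,2,1), (5,2,1), (5,4,6), (5,7,6), (8,5,2), (8,5,4), (8,5,7).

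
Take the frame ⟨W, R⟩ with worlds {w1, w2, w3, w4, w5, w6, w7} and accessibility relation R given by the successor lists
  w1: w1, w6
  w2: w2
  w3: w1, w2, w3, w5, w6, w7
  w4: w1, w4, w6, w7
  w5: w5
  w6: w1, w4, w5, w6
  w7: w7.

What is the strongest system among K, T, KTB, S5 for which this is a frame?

T

Reflexive (axiom T): yes — every world is R-related to itself.
Symmetric (axiom B): no — w3 R w1 but not w1 R w3.
Euclidean (axiom 5): no — w3 R w1 and w3 R w2, but not w1 R w2.
So F validates K, T; KTB would additionally require R to be symmetric. The strongest is T.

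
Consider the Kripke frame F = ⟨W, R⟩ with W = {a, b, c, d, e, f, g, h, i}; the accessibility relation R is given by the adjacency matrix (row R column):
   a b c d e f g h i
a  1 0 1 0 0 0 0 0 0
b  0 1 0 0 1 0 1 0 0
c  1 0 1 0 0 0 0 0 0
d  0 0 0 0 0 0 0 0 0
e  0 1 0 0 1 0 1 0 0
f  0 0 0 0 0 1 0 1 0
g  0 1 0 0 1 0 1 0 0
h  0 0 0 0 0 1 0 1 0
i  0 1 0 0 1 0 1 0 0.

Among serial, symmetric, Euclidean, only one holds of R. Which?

Euclidean

Serial: no — d has no R-successor.
Symmetric: no — i R b but not b R i.
Euclidean: yes — any two successors of a common world are R-related.
Only Euclidean holds.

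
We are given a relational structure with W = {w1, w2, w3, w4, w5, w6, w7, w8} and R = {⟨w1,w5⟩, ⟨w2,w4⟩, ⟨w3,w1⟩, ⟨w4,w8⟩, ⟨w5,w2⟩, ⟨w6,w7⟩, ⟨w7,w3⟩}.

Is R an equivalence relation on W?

Reflexive: no — w1 is not related to itself.
Symmetric: no — w1 R w5 but not w5 R w1.
Transitive: no — w1 R w5 and w5 R w2, but not w1 R w2.
So R is not an equivalence relation.

No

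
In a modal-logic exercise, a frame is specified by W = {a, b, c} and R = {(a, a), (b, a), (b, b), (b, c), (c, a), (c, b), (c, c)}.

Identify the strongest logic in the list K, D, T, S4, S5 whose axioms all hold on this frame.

Serial (axiom D): yes — every world has a successor (e.g. a R a).
Reflexive (axiom T): yes — every world is R-related to itself.
Transitive (axiom 4): yes — every two-step R-path is closed by a direct edge.
Euclidean (axiom 5): no — b R a and b R c, but not a R c.
So F validates K, D, T, S4; S5 would additionally require R to be Euclidean. The strongest is S4.

S4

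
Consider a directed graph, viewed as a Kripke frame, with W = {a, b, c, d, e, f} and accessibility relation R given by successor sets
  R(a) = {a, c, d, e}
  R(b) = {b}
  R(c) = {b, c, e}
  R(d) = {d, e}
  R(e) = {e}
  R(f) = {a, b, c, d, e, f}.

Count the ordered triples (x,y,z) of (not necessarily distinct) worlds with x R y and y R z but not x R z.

1

Enumerating: (a,c,b).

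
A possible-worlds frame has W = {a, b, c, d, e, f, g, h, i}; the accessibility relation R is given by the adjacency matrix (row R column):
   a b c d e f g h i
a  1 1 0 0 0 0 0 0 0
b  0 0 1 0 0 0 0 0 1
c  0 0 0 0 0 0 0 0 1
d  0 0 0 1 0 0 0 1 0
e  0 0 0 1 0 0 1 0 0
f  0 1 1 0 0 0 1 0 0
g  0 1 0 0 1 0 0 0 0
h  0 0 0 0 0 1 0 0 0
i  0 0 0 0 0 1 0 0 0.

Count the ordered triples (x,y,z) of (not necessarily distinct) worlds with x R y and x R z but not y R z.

Enumerating: (a,b,a), (a,b,b), (b,c,c), (b,i,c), (b,i,i), (c,i,i), (d,h,d), (d,h,h), (e,d,g), (e,g,d), (e,g,g), (f,b,b), … and 12 more.
Total: 24.

24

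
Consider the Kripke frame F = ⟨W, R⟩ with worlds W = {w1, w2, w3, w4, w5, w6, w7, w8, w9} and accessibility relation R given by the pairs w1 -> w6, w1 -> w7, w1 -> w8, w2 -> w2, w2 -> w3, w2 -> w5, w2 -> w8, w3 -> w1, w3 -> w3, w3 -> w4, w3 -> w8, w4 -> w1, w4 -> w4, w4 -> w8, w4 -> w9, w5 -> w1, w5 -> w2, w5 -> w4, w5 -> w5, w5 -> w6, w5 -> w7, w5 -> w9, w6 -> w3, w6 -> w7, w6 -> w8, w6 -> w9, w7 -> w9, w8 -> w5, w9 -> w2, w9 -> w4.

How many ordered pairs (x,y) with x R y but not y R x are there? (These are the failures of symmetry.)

Enumerating: (w1,w6), (w1,w7), (w1,w8), (w2,w3), (w2,w8), (w3,w1), (w3,w4), (w3,w8), (w4,w1), (w4,w8), (w5,w1), (w5,w4), … and 10 more.
Total: 22.

22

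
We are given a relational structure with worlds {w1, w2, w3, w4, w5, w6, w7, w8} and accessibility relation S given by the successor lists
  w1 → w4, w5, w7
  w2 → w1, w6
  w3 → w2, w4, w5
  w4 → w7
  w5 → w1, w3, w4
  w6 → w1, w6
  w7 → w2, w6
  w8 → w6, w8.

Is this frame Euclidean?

No

Euclidean: no — w1 S w4 and w1 S w5, but not w4 S w5.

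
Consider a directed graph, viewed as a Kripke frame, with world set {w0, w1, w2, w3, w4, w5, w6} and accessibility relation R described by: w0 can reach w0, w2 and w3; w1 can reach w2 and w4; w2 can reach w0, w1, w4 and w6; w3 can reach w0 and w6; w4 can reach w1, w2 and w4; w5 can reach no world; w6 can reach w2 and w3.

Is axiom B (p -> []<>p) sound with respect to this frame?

The schema B characterises exactly the symmetric frames.
Symmetric: yes — every pair in R has its reverse in R.

Yes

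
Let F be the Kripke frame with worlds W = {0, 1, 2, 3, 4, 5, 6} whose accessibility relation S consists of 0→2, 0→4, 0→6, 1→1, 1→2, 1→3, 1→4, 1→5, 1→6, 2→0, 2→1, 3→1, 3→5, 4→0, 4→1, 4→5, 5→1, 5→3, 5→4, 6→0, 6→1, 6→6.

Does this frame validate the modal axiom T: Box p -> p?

No

Axiom T corresponds to the accessibility relation being reflexive.
Reflexive: no — 0 is not related to itself.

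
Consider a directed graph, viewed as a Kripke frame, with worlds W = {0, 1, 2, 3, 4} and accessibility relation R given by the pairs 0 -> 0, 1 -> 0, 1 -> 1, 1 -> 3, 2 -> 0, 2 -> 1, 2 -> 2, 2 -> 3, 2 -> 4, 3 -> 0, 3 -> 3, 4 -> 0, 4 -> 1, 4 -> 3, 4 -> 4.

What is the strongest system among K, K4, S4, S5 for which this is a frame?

Transitive (axiom 4): yes — every two-step R-path is closed by a direct edge.
Reflexive (axiom T): yes — every world is R-related to itself.
Euclidean (axiom 5): no — 1 R 0 and 1 R 3, but not 0 R 3.
So F validates K, K4, S4; S5 would additionally require R to be Euclidean. The strongest is S4.

S4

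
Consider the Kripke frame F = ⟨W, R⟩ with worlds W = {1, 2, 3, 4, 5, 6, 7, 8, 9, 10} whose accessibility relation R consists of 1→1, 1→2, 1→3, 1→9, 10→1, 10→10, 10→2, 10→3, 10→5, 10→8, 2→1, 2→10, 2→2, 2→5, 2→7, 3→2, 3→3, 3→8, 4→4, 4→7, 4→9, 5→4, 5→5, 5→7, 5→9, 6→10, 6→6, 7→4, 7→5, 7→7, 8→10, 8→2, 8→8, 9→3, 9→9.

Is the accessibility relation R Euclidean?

Euclidean: no — 1 R 2 and 1 R 3, but not 2 R 3.

No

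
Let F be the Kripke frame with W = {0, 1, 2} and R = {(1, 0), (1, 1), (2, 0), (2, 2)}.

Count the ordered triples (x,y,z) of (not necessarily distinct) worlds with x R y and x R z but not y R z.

4

Enumerating: (1,0,0), (1,0,1), (2,0,0), (2,0,2).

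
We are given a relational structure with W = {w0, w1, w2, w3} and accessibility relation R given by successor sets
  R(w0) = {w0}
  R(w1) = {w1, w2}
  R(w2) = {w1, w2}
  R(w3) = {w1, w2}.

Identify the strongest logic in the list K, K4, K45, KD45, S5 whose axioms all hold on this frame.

Transitive (axiom 4): yes — every two-step R-path is closed by a direct edge.
Euclidean (axiom 5): yes — any two successors of a common world are R-related.
Serial (axiom D): yes — every world has a successor (e.g. w0 R w0).
Reflexive (axiom T): no — w3 is not related to itself.
So F validates K, K4, K45, KD45; S5 would additionally require R to be reflexive. The strongest is KD45.

KD45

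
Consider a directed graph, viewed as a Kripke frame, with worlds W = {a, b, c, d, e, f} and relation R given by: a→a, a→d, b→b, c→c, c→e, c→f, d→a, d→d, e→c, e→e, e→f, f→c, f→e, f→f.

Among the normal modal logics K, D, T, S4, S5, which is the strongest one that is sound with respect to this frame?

S5

Serial (axiom D): yes — every world has a successor (e.g. a R a).
Reflexive (axiom T): yes — every world is R-related to itself.
Transitive (axiom 4): yes — every two-step R-path is closed by a direct edge.
Euclidean (axiom 5): yes — any two successors of a common world are R-related.
So F validates K, D, T, S4, S5. The strongest is S5.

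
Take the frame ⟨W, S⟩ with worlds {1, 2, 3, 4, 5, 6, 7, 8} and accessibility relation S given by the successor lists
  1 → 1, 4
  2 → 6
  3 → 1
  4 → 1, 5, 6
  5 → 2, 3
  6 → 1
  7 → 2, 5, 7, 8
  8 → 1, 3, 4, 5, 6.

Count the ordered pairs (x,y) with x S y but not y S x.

15

Enumerating: (2,6), (3,1), (4,5), (4,6), (5,2), (5,3), (6,1), (7,2), (7,5), (7,8), (8,1), (8,3), (8,4), (8,5), (8,6).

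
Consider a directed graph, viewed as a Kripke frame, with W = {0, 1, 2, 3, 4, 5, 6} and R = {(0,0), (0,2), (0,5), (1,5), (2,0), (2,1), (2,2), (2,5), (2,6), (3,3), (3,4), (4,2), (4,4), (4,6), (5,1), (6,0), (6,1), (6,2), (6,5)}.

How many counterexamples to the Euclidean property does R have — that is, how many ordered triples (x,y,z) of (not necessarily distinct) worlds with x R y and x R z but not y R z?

Enumerating: (0,5,0), (0,5,2), (0,5,5), (1,5,5), (2,0,1), (2,0,6), (2,1,0), (2,1,1), (2,1,2), (2,1,6), (2,5,0), (2,5,2), … and 15 more.
Total: 27.

27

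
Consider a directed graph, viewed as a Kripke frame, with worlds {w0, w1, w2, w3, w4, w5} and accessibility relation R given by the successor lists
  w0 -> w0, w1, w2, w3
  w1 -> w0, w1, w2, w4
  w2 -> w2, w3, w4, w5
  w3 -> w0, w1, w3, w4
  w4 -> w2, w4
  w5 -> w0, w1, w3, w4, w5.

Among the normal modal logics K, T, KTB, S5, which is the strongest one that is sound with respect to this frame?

T

Reflexive (axiom T): yes — every world is R-related to itself.
Symmetric (axiom B): no — w0 R w2 but not w2 R w0.
Euclidean (axiom 5): no — w0 R w1 and w0 R w3, but not w1 R w3.
So F validates K, T; KTB would additionally require R to be symmetric. The strongest is T.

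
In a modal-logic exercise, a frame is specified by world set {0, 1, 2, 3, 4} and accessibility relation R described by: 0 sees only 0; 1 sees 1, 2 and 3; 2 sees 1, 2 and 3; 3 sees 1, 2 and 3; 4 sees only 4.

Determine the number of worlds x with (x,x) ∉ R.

R is reflexive; there are no such worlds.

0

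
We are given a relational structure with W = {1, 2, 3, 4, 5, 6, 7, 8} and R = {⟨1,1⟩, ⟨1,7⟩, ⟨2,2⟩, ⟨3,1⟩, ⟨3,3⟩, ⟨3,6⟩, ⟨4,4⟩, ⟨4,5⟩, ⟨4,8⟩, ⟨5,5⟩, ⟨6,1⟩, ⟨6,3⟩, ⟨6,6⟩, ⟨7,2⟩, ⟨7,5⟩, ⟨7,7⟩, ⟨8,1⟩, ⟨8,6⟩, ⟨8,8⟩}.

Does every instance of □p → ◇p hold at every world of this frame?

Yes

By correspondence theory, D is valid on a frame iff R is serial.
Serial: yes — every world has a successor (e.g. 1 R 1).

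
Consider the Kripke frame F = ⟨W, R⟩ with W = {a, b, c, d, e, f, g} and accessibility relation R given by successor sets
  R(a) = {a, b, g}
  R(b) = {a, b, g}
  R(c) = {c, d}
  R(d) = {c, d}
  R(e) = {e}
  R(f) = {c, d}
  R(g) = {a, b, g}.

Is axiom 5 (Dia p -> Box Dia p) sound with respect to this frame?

Yes

By correspondence theory, 5 is valid on a frame iff R is Euclidean.
Euclidean: yes — any two successors of a common world are R-related.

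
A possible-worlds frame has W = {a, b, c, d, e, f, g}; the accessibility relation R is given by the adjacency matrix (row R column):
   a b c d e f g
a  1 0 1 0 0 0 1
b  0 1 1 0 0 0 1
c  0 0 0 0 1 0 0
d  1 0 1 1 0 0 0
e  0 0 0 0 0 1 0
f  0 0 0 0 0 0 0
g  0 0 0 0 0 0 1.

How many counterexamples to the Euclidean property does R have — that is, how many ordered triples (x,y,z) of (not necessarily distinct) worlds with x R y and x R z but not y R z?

Enumerating: (a,c,a), (a,c,c), (a,c,g), (a,g,a), (a,g,c), (b,c,b), (b,c,c), (b,c,g), (b,g,b), (b,g,c), (c,e,e), (d,a,d), (d,c,a), (d,c,c), (d,c,d), (e,f,f).

16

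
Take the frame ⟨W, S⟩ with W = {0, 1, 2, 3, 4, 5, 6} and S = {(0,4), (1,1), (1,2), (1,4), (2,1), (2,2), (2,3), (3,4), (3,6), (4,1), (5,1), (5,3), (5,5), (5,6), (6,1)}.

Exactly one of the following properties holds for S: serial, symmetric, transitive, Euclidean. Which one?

serial

Serial: yes — every world has a successor (e.g. 0 S 4).
Symmetric: no — 0 S 4 but not 4 S 0.
Transitive: no — 0 S 4 and 4 S 1, but not 0 S 1.
Euclidean: no — 1 S 2 and 1 S 4, but not 2 S 4.
Only serial holds.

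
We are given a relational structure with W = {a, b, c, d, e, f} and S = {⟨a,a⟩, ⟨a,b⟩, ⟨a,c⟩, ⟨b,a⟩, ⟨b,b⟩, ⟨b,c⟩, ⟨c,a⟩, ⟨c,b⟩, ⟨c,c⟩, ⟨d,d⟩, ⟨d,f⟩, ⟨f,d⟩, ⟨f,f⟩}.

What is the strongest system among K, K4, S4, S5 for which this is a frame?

K4

Transitive (axiom 4): yes — every two-step S-path is closed by a direct edge.
Reflexive (axiom T): no — e is not related to itself.
Euclidean (axiom 5): yes — any two successors of a common world are S-related.
So F validates K, K4; S4 would additionally require S to be reflexive. The strongest is K4.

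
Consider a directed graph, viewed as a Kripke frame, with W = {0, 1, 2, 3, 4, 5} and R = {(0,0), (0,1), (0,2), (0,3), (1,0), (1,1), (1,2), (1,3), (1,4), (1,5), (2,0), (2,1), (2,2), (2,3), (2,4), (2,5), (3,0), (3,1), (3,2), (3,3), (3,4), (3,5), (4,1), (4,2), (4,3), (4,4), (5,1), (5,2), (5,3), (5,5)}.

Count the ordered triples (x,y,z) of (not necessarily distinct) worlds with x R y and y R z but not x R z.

18

Enumerating: (0,1,4), (0,1,5), (0,2,4), (0,2,5), (0,3,4), (0,3,5), (4,1,0), (4,1,5), (4,2,0), (4,2,5), (4,3,0), (4,3,5), (5,1,0), (5,1,4), (5,2,0), (5,2,4), (5,3,0), (5,3,4).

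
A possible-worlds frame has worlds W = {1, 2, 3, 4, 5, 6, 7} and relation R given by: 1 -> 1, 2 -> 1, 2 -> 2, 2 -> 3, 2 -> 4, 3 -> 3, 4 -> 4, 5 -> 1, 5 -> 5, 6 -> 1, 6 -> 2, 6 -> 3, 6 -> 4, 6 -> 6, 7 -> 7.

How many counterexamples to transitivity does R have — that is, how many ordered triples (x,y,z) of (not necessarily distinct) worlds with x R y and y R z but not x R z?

R is transitive; there are no such tuples.

0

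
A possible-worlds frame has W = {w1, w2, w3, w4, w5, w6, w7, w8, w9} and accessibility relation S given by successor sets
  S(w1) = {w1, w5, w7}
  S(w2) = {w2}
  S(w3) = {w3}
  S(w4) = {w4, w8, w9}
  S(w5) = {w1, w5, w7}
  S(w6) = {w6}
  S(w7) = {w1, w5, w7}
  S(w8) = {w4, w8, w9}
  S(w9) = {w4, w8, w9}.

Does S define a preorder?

Yes

Reflexive: yes — every world is S-related to itself.
Transitive: yes — every two-step S-path is closed by a direct edge.
So S is a preorder.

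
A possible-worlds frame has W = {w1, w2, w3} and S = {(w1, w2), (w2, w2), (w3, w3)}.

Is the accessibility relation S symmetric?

No

Symmetric: no — w1 S w2 but not w2 S w1.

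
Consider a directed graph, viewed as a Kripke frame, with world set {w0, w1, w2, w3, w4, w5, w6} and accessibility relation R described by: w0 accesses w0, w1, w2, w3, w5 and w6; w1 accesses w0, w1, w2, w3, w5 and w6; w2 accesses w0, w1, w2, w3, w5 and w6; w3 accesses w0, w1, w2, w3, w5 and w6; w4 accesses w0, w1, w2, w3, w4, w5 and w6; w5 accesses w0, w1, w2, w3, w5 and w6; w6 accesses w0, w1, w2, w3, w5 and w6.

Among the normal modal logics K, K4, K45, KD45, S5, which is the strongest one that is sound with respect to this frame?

K4

Transitive (axiom 4): yes — every two-step R-path is closed by a direct edge.
Euclidean (axiom 5): no — w4 R w0 and w4 R w4, but not w0 R w4.
Serial (axiom D): yes — every world has a successor (e.g. w0 R w0).
Reflexive (axiom T): yes — every world is R-related to itself.
So F validates K, K4; K45 would additionally require R to be Euclidean. The strongest is K4.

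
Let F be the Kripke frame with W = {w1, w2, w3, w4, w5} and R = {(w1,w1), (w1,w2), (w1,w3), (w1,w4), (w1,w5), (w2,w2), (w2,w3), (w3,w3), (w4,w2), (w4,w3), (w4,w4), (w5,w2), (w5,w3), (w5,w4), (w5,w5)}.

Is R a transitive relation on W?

Yes

Transitive: yes — every two-step R-path is closed by a direct edge.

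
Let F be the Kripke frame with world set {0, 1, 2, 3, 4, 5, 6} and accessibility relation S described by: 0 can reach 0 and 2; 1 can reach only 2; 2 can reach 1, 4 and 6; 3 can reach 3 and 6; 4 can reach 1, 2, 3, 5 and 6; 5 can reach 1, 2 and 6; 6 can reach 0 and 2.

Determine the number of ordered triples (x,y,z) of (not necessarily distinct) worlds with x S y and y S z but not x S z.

Enumerating: (0,2,1), (0,2,4), (0,2,6), (1,2,1), (1,2,4), (1,2,6), (2,1,2), (2,4,2), (2,4,3), (2,4,5), (2,6,0), (2,6,2), … and 9 more.
Total: 21.

21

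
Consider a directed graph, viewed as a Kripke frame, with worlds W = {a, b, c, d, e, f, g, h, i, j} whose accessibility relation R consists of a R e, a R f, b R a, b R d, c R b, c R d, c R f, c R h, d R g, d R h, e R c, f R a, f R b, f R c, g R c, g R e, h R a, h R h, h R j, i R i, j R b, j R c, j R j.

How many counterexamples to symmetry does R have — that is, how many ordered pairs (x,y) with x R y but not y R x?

Enumerating: (a,e), (b,a), (b,d), (c,b), (c,d), (c,h), (d,g), (d,h), (e,c), (f,b), (g,c), (g,e), (h,a), (h,j), (j,b), (j,c).

16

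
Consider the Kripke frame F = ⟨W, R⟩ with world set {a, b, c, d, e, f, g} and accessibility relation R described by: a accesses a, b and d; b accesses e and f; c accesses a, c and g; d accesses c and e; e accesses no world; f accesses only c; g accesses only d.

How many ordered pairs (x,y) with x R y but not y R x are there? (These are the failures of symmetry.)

10

Enumerating: (a,b), (a,d), (b,e), (b,f), (c,a), (c,g), (d,c), (d,e), (f,c), (g,d).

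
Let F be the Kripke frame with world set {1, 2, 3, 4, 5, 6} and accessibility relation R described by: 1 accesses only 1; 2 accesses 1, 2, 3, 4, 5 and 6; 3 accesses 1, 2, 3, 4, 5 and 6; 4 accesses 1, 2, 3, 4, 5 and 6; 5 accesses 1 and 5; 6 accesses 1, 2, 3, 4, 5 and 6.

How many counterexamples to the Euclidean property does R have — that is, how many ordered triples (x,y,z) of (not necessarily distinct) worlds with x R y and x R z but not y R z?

Enumerating: (2,1,2), (2,1,3), (2,1,4), (2,1,5), (2,1,6), (2,5,2), (2,5,3), (2,5,4), (2,5,6), (3,1,2), (3,1,3), (3,1,4), … and 25 more.
Total: 37.

37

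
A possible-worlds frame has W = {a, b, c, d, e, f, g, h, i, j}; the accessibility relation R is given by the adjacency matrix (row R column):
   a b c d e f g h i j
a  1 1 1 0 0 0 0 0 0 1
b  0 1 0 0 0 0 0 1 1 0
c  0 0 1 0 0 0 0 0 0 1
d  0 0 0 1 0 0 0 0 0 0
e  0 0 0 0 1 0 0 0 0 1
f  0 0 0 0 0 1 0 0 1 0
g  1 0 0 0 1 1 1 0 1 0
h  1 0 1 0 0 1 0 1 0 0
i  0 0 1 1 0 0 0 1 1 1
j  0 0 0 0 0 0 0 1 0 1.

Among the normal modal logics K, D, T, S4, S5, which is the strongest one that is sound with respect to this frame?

Serial (axiom D): yes — every world has a successor (e.g. a R a).
Reflexive (axiom T): yes — every world is R-related to itself.
Transitive (axiom 4): no — a R b and b R h, but not a R h.
Euclidean (axiom 5): no — a R b and a R c, but not b R c.
So F validates K, D, T; S4 would additionally require R to be transitive. The strongest is T.

T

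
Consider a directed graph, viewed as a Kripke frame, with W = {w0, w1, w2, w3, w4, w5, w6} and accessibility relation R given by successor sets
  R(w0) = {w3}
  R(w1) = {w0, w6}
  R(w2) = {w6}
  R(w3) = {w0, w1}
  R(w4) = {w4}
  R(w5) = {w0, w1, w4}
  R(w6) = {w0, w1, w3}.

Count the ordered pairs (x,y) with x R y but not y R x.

Enumerating: (w1,w0), (w2,w6), (w3,w1), (w5,w0), (w5,w1), (w5,w4), (w6,w0), (w6,w3).

8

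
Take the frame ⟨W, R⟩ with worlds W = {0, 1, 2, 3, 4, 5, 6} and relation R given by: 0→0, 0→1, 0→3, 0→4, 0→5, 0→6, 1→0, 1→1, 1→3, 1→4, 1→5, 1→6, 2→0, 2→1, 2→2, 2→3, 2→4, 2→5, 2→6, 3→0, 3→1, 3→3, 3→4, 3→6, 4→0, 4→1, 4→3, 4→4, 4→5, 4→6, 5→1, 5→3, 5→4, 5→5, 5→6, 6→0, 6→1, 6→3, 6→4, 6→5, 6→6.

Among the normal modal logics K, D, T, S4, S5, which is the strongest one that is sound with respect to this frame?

T

Serial (axiom D): yes — every world has a successor (e.g. 0 R 0).
Reflexive (axiom T): yes — every world is R-related to itself.
Transitive (axiom 4): no — 3 R 0 and 0 R 5, but not 3 R 5.
Euclidean (axiom 5): no — 0 R 3 and 0 R 5, but not 3 R 5.
So F validates K, D, T; S4 would additionally require R to be transitive. The strongest is T.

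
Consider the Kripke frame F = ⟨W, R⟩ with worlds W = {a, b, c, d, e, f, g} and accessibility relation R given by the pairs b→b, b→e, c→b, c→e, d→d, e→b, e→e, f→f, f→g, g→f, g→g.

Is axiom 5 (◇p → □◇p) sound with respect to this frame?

Yes

By correspondence theory, 5 is valid on a frame iff R is Euclidean.
Euclidean: yes — any two successors of a common world are R-related.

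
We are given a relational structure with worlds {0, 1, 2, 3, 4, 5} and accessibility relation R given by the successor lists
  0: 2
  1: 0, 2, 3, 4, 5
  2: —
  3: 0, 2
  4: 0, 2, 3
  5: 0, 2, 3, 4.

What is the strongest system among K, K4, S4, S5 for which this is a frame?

Transitive (axiom 4): yes — every two-step R-path is closed by a direct edge.
Reflexive (axiom T): no — 0 is not related to itself.
Euclidean (axiom 5): no — 1 R 0 and 1 R 3, but not 0 R 3.
So F validates K, K4; S4 would additionally require R to be reflexive. The strongest is K4.

K4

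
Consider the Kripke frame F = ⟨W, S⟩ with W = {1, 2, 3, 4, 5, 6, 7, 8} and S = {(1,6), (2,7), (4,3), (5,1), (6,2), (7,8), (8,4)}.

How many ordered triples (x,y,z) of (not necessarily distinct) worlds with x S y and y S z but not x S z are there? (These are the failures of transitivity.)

6

Enumerating: (1,6,2), (2,7,8), (5,1,6), (6,2,7), (7,8,4), (8,4,3).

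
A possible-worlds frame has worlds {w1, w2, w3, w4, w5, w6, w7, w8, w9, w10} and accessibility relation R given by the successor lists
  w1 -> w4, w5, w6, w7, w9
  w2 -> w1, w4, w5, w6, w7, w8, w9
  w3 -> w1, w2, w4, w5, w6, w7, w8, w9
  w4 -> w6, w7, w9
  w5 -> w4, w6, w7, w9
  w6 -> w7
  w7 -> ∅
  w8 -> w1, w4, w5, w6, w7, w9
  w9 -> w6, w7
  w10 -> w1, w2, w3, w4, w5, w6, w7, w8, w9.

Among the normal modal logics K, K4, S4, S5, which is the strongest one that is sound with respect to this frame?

Transitive (axiom 4): yes — every two-step R-path is closed by a direct edge.
Reflexive (axiom T): no — w1 is not related to itself.
Euclidean (axiom 5): no — w1 R w4 and w1 R w5, but not w4 R w5.
So F validates K, K4; S4 would additionally require R to be reflexive. The strongest is K4.

K4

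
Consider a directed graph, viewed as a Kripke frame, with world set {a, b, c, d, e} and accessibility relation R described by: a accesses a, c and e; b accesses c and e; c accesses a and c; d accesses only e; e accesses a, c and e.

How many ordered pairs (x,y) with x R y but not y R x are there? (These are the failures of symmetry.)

Enumerating: (b,c), (b,e), (d,e), (e,c).

4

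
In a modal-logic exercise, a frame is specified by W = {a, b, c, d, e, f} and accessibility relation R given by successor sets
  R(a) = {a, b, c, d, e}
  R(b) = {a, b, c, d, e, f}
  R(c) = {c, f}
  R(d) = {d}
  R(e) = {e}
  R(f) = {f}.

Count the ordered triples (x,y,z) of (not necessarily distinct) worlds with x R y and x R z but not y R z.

33

Enumerating: (a,c,a), (a,c,b), (a,c,d), (a,c,e), (a,d,a), (a,d,b), (a,d,c), (a,d,e), (a,e,a), (a,e,b), (a,e,c), (a,e,d), … and 21 more.
Total: 33.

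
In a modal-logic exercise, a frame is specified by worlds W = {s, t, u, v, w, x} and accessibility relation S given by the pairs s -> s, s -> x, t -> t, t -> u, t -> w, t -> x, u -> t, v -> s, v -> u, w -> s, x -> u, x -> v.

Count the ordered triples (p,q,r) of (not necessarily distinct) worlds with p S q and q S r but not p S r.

12

Enumerating: (s,x,u), (s,x,v), (t,w,s), (t,x,v), (u,t,u), (u,t,w), (u,t,x), (v,s,x), (v,u,t), (w,s,x), (x,u,t), (x,v,s).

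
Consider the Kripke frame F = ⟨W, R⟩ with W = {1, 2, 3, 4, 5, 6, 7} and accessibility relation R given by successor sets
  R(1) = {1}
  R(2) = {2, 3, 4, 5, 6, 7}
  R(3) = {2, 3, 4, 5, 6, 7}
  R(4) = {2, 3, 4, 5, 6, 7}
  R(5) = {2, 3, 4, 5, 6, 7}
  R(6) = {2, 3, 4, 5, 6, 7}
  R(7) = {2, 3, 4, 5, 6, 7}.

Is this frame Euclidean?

Euclidean: yes — any two successors of a common world are R-related.

Yes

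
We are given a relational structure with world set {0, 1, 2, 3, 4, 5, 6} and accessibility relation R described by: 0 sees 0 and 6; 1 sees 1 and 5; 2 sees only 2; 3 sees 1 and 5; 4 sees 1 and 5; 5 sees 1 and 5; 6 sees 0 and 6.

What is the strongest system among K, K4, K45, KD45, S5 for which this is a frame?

KD45

Transitive (axiom 4): yes — every two-step R-path is closed by a direct edge.
Euclidean (axiom 5): yes — any two successors of a common world are R-related.
Serial (axiom D): yes — every world has a successor (e.g. 0 R 0).
Reflexive (axiom T): no — 3 is not related to itself.
So F validates K, K4, K45, KD45; S5 would additionally require R to be reflexive. The strongest is KD45.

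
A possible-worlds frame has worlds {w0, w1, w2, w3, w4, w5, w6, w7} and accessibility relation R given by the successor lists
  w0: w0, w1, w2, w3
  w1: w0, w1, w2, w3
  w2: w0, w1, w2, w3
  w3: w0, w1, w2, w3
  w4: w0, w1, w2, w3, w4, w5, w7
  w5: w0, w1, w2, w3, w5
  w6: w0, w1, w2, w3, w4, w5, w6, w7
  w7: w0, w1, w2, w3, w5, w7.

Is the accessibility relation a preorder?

Reflexive: yes — every world is R-related to itself.
Transitive: yes — every two-step R-path is closed by a direct edge.
So R is a preorder.

Yes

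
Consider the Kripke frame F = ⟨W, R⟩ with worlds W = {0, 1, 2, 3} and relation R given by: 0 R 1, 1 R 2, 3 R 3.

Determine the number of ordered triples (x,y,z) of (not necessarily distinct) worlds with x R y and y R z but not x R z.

1

Enumerating: (0,1,2).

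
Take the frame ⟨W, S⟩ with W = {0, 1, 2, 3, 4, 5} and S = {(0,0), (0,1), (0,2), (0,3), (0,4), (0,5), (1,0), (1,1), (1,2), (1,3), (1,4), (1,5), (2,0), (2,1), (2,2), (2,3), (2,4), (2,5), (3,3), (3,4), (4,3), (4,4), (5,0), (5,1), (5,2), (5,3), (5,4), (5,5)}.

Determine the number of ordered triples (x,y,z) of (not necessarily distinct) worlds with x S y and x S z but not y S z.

32

Enumerating: (0,3,0), (0,3,1), (0,3,2), (0,3,5), (0,4,0), (0,4,1), (0,4,2), (0,4,5), (1,3,0), (1,3,1), (1,3,2), (1,3,5), … and 20 more.
Total: 32.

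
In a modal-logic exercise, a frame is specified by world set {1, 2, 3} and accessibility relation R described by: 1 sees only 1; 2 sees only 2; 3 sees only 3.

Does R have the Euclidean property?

Euclidean: yes — any two successors of a common world are R-related.

Yes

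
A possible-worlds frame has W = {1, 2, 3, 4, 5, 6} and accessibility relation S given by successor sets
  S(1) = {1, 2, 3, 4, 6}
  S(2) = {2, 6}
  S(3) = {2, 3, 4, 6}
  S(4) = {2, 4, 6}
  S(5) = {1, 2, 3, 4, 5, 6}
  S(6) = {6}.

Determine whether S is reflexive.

Yes

Reflexive: yes — every world is S-related to itself.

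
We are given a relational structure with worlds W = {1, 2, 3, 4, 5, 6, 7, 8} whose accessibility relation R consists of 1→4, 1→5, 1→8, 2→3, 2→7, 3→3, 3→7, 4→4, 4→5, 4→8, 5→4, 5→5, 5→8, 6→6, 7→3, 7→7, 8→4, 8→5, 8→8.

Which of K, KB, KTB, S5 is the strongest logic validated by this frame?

Symmetric (axiom B): no — 1 R 4 but not 4 R 1.
Reflexive (axiom T): no — 1 is not related to itself.
Euclidean (axiom 5): yes — any two successors of a common world are R-related.
So F validates K; KB would additionally require R to be symmetric. The strongest is K.

K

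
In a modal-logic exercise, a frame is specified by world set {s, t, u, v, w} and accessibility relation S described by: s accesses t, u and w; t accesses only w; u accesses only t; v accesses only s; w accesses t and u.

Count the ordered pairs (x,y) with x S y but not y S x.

6

Enumerating: (s,t), (s,u), (s,w), (u,t), (v,s), (w,u).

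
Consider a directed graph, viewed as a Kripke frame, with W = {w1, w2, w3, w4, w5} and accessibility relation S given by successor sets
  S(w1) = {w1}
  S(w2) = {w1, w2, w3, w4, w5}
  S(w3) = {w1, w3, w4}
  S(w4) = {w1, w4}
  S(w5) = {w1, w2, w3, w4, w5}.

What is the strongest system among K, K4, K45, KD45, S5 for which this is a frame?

Transitive (axiom 4): yes — every two-step S-path is closed by a direct edge.
Euclidean (axiom 5): no — w2 S w1 and w2 S w3, but not w1 S w3.
Serial (axiom D): yes — every world has a successor (e.g. w1 S w1).
Reflexive (axiom T): yes — every world is S-related to itself.
So F validates K, K4; K45 would additionally require S to be Euclidean. The strongest is K4.

K4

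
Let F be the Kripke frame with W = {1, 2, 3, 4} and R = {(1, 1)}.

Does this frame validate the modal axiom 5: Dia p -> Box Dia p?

Yes

Axiom 5 corresponds to the accessibility relation being Euclidean.
Euclidean: yes — any two successors of a common world are R-related.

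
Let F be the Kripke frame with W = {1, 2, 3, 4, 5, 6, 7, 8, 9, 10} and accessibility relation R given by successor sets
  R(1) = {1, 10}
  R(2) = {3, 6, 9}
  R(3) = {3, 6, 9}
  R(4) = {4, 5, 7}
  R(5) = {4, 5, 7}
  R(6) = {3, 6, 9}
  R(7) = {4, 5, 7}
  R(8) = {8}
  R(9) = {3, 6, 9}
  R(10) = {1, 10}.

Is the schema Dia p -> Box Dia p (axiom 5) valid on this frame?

Yes

The schema 5 characterises exactly the Euclidean frames.
Euclidean: yes — any two successors of a common world are R-related.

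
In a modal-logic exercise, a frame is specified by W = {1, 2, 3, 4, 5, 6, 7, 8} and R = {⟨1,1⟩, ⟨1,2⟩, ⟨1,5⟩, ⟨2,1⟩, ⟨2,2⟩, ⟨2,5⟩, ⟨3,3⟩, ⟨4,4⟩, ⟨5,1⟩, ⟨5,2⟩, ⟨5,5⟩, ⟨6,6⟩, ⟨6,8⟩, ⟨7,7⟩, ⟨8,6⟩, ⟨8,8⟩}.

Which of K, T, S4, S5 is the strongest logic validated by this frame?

Reflexive (axiom T): yes — every world is R-related to itself.
Transitive (axiom 4): yes — every two-step R-path is closed by a direct edge.
Euclidean (axiom 5): yes — any two successors of a common world are R-related.
So F validates K, T, S4, S5. The strongest is S5.

S5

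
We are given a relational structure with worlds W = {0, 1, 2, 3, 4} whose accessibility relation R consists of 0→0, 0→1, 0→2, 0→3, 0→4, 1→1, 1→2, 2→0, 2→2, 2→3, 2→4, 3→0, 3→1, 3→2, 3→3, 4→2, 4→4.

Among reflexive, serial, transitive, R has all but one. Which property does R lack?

Reflexive: yes — every world is R-related to itself.
Serial: yes — every world has a successor (e.g. 0 R 0).
Transitive: no — 1 R 2 and 2 R 0, but not 1 R 0.
Only transitive fails.

transitive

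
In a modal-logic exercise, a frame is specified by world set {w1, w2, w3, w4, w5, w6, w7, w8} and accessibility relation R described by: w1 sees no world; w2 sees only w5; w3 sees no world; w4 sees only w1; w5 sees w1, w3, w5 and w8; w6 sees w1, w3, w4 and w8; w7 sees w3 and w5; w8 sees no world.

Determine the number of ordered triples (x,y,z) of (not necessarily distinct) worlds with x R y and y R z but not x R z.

5

Enumerating: (w2,w5,w1), (w2,w5,w3), (w2,w5,w8), (w7,w5,w1), (w7,w5,w8).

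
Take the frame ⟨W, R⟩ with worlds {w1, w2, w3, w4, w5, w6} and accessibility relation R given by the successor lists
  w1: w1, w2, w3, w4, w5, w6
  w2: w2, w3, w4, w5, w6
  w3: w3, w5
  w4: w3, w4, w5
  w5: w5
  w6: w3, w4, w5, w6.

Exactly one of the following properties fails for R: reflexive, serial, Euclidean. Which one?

Euclidean

Reflexive: yes — every world is R-related to itself.
Serial: yes — every world has a successor (e.g. w1 R w1).
Euclidean: no — w1 R w3 and w1 R w2, but not w3 R w2.
Only Euclidean fails.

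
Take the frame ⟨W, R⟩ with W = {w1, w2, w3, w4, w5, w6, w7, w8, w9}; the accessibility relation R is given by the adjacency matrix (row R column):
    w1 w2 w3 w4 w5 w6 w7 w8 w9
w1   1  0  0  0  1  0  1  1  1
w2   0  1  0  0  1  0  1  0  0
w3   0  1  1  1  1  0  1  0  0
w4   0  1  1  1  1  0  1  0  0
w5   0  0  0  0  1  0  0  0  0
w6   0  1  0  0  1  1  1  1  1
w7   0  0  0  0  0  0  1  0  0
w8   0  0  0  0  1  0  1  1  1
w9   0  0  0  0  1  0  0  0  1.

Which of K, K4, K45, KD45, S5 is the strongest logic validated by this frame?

K4

Transitive (axiom 4): yes — every two-step R-path is closed by a direct edge.
Euclidean (axiom 5): no — w1 R w5 and w1 R w7, but not w5 R w7.
Serial (axiom D): yes — every world has a successor (e.g. w1 R w1).
Reflexive (axiom T): yes — every world is R-related to itself.
So F validates K, K4; K45 would additionally require R to be Euclidean. The strongest is K4.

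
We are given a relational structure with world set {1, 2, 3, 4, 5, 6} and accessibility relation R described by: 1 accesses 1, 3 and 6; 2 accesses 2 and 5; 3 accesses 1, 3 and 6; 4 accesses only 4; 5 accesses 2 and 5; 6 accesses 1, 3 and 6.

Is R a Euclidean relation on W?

Yes

Euclidean: yes — any two successors of a common world are R-related.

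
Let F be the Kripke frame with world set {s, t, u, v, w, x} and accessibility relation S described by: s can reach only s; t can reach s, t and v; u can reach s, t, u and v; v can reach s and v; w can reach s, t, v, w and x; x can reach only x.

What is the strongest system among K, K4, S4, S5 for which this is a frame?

Transitive (axiom 4): yes — every two-step S-path is closed by a direct edge.
Reflexive (axiom T): yes — every world is S-related to itself.
Euclidean (axiom 5): no — t S s and t S v, but not s S v.
So F validates K, K4, S4; S5 would additionally require S to be Euclidean. The strongest is S4.

S4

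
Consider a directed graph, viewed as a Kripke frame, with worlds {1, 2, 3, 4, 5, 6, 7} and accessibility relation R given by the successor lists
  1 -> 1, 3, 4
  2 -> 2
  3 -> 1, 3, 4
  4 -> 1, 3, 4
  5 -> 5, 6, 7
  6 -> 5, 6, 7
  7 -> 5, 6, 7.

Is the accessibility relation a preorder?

Reflexive: yes — every world is R-related to itself.
Transitive: yes — every two-step R-path is closed by a direct edge.
So R is a preorder.

Yes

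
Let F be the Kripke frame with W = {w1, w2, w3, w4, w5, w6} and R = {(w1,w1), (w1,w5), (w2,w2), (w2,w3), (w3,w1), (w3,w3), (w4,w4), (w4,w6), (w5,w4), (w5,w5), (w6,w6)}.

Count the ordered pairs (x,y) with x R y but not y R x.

Enumerating: (w1,w5), (w2,w3), (w3,w1), (w4,w6), (w5,w4).

5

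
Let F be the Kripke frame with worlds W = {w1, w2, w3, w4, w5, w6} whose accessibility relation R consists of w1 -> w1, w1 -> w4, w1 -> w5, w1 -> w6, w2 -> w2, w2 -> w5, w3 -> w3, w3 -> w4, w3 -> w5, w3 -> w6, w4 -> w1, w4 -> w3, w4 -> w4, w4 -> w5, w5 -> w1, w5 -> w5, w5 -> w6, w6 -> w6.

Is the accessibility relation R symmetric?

No

Symmetric: no — w1 R w6 but not w6 R w1.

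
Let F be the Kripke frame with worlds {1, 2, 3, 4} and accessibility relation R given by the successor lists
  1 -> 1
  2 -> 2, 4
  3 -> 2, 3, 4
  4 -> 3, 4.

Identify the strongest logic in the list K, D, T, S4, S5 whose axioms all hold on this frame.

Serial (axiom D): yes — every world has a successor (e.g. 1 R 1).
Reflexive (axiom T): yes — every world is R-related to itself.
Transitive (axiom 4): no — 2 R 4 and 4 R 3, but not 2 R 3.
Euclidean (axiom 5): no — 3 R 4 and 3 R 2, but not 4 R 2.
So F validates K, D, T; S4 would additionally require R to be transitive. The strongest is T.

T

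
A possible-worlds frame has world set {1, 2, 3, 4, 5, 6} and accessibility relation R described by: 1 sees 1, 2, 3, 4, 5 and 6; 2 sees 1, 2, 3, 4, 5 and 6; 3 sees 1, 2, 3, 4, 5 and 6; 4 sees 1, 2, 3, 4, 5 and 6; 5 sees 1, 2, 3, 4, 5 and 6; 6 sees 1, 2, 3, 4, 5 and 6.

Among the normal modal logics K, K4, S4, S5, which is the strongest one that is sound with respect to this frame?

Transitive (axiom 4): yes — every two-step R-path is closed by a direct edge.
Reflexive (axiom T): yes — every world is R-related to itself.
Euclidean (axiom 5): yes — any two successors of a common world are R-related.
So F validates K, K4, S4, S5. The strongest is S5.

S5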